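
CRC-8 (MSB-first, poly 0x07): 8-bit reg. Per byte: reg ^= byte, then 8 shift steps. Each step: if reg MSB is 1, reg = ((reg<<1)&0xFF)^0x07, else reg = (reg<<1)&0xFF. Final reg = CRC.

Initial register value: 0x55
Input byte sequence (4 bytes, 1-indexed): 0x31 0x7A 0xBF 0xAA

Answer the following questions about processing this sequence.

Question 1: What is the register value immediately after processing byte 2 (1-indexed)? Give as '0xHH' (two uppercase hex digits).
Answer: 0xC0

Derivation:
After byte 1 (0x31): reg=0x3B
After byte 2 (0x7A): reg=0xC0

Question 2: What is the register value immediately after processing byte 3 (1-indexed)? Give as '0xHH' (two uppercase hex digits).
Answer: 0x7A

Derivation:
After byte 1 (0x31): reg=0x3B
After byte 2 (0x7A): reg=0xC0
After byte 3 (0xBF): reg=0x7A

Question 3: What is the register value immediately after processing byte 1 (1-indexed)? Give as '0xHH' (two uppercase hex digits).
After byte 1 (0x31): reg=0x3B

Answer: 0x3B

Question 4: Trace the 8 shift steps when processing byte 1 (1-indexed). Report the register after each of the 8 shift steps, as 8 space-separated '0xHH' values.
Register before byte 1: 0x55
After XOR with byte 0x31: 0x64

Answer: 0xC8 0x97 0x29 0x52 0xA4 0x4F 0x9E 0x3B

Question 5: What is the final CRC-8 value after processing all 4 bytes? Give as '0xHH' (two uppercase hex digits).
After byte 1 (0x31): reg=0x3B
After byte 2 (0x7A): reg=0xC0
After byte 3 (0xBF): reg=0x7A
After byte 4 (0xAA): reg=0x3E

Answer: 0x3E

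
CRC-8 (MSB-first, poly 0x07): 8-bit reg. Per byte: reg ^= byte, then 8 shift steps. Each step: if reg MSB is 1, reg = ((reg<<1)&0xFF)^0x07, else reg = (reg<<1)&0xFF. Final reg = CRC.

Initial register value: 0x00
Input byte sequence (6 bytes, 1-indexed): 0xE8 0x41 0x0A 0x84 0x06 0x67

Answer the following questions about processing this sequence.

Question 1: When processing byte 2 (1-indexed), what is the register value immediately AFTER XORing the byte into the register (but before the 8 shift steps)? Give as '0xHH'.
Answer: 0xD7

Derivation:
Register before byte 2: 0x96
Byte 2: 0x41
0x96 XOR 0x41 = 0xD7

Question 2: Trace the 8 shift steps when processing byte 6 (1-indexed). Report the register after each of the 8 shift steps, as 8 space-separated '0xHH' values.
Answer: 0x79 0xF2 0xE3 0xC1 0x85 0x0D 0x1A 0x34

Derivation:
After byte 1 (0xE8): reg=0x96
After byte 2 (0x41): reg=0x2B
After byte 3 (0x0A): reg=0xE7
After byte 4 (0x84): reg=0x2E
After byte 5 (0x06): reg=0xD8
Register before byte 6: 0xD8
After XOR with byte 0x67: 0xBF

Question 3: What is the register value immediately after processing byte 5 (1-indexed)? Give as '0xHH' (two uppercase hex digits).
Answer: 0xD8

Derivation:
After byte 1 (0xE8): reg=0x96
After byte 2 (0x41): reg=0x2B
After byte 3 (0x0A): reg=0xE7
After byte 4 (0x84): reg=0x2E
After byte 5 (0x06): reg=0xD8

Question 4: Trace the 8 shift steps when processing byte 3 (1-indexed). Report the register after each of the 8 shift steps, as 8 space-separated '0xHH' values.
Answer: 0x42 0x84 0x0F 0x1E 0x3C 0x78 0xF0 0xE7

Derivation:
After byte 1 (0xE8): reg=0x96
After byte 2 (0x41): reg=0x2B
Register before byte 3: 0x2B
After XOR with byte 0x0A: 0x21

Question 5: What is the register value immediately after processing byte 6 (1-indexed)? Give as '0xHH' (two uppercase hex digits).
After byte 1 (0xE8): reg=0x96
After byte 2 (0x41): reg=0x2B
After byte 3 (0x0A): reg=0xE7
After byte 4 (0x84): reg=0x2E
After byte 5 (0x06): reg=0xD8
After byte 6 (0x67): reg=0x34

Answer: 0x34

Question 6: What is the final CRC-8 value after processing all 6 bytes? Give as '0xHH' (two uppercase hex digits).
After byte 1 (0xE8): reg=0x96
After byte 2 (0x41): reg=0x2B
After byte 3 (0x0A): reg=0xE7
After byte 4 (0x84): reg=0x2E
After byte 5 (0x06): reg=0xD8
After byte 6 (0x67): reg=0x34

Answer: 0x34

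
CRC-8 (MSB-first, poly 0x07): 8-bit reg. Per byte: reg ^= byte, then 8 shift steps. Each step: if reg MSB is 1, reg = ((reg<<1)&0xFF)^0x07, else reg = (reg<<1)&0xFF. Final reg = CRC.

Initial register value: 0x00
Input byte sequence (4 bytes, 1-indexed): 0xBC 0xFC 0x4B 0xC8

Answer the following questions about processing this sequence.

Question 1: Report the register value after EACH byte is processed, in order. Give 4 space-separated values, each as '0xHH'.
0x3D 0x49 0x0E 0x5C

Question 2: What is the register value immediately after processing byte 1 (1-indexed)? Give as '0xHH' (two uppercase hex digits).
After byte 1 (0xBC): reg=0x3D

Answer: 0x3D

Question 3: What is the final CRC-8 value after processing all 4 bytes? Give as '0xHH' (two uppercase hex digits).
After byte 1 (0xBC): reg=0x3D
After byte 2 (0xFC): reg=0x49
After byte 3 (0x4B): reg=0x0E
After byte 4 (0xC8): reg=0x5C

Answer: 0x5C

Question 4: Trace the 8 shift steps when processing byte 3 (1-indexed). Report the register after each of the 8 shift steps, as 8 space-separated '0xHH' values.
Answer: 0x04 0x08 0x10 0x20 0x40 0x80 0x07 0x0E

Derivation:
After byte 1 (0xBC): reg=0x3D
After byte 2 (0xFC): reg=0x49
Register before byte 3: 0x49
After XOR with byte 0x4B: 0x02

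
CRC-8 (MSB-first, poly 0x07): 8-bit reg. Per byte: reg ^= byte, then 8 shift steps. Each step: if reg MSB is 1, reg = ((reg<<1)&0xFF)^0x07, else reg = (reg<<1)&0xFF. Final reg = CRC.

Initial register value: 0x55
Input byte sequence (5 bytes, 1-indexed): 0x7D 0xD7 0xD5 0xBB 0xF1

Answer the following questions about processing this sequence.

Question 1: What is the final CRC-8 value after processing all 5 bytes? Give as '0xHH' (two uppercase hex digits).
After byte 1 (0x7D): reg=0xD8
After byte 2 (0xD7): reg=0x2D
After byte 3 (0xD5): reg=0xE6
After byte 4 (0xBB): reg=0x94
After byte 5 (0xF1): reg=0x3C

Answer: 0x3C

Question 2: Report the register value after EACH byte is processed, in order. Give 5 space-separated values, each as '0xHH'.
0xD8 0x2D 0xE6 0x94 0x3C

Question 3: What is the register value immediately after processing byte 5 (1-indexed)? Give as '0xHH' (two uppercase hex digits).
Answer: 0x3C

Derivation:
After byte 1 (0x7D): reg=0xD8
After byte 2 (0xD7): reg=0x2D
After byte 3 (0xD5): reg=0xE6
After byte 4 (0xBB): reg=0x94
After byte 5 (0xF1): reg=0x3C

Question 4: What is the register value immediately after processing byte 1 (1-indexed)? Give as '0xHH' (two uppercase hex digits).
After byte 1 (0x7D): reg=0xD8

Answer: 0xD8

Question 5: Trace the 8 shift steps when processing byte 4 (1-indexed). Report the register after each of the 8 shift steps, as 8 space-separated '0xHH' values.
Answer: 0xBA 0x73 0xE6 0xCB 0x91 0x25 0x4A 0x94

Derivation:
After byte 1 (0x7D): reg=0xD8
After byte 2 (0xD7): reg=0x2D
After byte 3 (0xD5): reg=0xE6
Register before byte 4: 0xE6
After XOR with byte 0xBB: 0x5D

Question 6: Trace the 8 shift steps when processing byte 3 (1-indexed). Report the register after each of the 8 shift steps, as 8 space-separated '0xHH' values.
After byte 1 (0x7D): reg=0xD8
After byte 2 (0xD7): reg=0x2D
Register before byte 3: 0x2D
After XOR with byte 0xD5: 0xF8

Answer: 0xF7 0xE9 0xD5 0xAD 0x5D 0xBA 0x73 0xE6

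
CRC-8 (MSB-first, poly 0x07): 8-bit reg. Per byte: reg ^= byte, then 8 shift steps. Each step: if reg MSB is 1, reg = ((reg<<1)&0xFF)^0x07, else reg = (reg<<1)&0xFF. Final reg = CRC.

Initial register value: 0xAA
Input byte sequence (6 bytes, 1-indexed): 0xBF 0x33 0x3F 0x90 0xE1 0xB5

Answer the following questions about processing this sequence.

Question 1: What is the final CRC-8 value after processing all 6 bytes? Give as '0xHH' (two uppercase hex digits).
After byte 1 (0xBF): reg=0x6B
After byte 2 (0x33): reg=0x8F
After byte 3 (0x3F): reg=0x19
After byte 4 (0x90): reg=0xB6
After byte 5 (0xE1): reg=0xA2
After byte 6 (0xB5): reg=0x65

Answer: 0x65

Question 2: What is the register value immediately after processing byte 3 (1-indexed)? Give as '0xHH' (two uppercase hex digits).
After byte 1 (0xBF): reg=0x6B
After byte 2 (0x33): reg=0x8F
After byte 3 (0x3F): reg=0x19

Answer: 0x19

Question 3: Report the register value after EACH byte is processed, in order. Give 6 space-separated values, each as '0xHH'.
0x6B 0x8F 0x19 0xB6 0xA2 0x65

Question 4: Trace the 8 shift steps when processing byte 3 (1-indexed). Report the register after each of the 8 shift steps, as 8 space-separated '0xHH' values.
Answer: 0x67 0xCE 0x9B 0x31 0x62 0xC4 0x8F 0x19

Derivation:
After byte 1 (0xBF): reg=0x6B
After byte 2 (0x33): reg=0x8F
Register before byte 3: 0x8F
After XOR with byte 0x3F: 0xB0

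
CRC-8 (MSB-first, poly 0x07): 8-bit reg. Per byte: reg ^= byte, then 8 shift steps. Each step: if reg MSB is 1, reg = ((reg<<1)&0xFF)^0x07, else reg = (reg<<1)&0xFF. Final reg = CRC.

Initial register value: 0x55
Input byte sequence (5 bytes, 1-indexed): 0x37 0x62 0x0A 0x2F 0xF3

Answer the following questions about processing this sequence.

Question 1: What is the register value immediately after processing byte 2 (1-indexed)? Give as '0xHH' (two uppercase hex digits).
Answer: 0xF6

Derivation:
After byte 1 (0x37): reg=0x29
After byte 2 (0x62): reg=0xF6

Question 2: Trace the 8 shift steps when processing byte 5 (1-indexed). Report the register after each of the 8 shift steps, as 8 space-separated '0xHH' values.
Answer: 0xAB 0x51 0xA2 0x43 0x86 0x0B 0x16 0x2C

Derivation:
After byte 1 (0x37): reg=0x29
After byte 2 (0x62): reg=0xF6
After byte 3 (0x0A): reg=0xFA
After byte 4 (0x2F): reg=0x25
Register before byte 5: 0x25
After XOR with byte 0xF3: 0xD6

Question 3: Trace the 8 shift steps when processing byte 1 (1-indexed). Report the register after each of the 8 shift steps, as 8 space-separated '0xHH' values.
Answer: 0xC4 0x8F 0x19 0x32 0x64 0xC8 0x97 0x29

Derivation:
Register before byte 1: 0x55
After XOR with byte 0x37: 0x62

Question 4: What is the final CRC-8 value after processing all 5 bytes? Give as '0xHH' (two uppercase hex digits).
Answer: 0x2C

Derivation:
After byte 1 (0x37): reg=0x29
After byte 2 (0x62): reg=0xF6
After byte 3 (0x0A): reg=0xFA
After byte 4 (0x2F): reg=0x25
After byte 5 (0xF3): reg=0x2C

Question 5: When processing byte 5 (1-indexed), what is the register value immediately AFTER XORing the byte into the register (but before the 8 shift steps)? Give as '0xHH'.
Answer: 0xD6

Derivation:
Register before byte 5: 0x25
Byte 5: 0xF3
0x25 XOR 0xF3 = 0xD6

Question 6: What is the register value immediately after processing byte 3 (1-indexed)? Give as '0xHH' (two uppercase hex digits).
Answer: 0xFA

Derivation:
After byte 1 (0x37): reg=0x29
After byte 2 (0x62): reg=0xF6
After byte 3 (0x0A): reg=0xFA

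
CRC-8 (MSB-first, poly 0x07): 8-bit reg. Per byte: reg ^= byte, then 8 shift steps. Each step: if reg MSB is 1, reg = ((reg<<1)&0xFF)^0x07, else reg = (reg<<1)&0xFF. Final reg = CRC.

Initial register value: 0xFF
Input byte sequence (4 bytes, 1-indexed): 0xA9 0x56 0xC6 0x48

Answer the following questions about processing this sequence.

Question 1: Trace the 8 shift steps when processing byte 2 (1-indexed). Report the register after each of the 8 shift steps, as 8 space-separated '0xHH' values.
After byte 1 (0xA9): reg=0xA5
Register before byte 2: 0xA5
After XOR with byte 0x56: 0xF3

Answer: 0xE1 0xC5 0x8D 0x1D 0x3A 0x74 0xE8 0xD7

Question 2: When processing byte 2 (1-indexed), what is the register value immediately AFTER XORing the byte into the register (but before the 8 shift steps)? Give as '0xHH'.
Answer: 0xF3

Derivation:
Register before byte 2: 0xA5
Byte 2: 0x56
0xA5 XOR 0x56 = 0xF3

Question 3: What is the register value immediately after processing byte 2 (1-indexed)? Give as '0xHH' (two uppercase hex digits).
Answer: 0xD7

Derivation:
After byte 1 (0xA9): reg=0xA5
After byte 2 (0x56): reg=0xD7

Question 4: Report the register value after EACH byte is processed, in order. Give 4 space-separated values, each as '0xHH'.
0xA5 0xD7 0x77 0xBD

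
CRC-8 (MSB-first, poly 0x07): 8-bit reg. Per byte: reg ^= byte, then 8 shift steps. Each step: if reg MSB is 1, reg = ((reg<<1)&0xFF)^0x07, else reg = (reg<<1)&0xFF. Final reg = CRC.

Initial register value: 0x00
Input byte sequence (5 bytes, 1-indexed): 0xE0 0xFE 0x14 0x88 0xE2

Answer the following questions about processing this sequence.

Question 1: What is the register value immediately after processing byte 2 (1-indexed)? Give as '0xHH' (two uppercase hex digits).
After byte 1 (0xE0): reg=0xAE
After byte 2 (0xFE): reg=0xB7

Answer: 0xB7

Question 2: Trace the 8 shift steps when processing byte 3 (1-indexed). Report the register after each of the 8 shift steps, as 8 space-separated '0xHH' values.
After byte 1 (0xE0): reg=0xAE
After byte 2 (0xFE): reg=0xB7
Register before byte 3: 0xB7
After XOR with byte 0x14: 0xA3

Answer: 0x41 0x82 0x03 0x06 0x0C 0x18 0x30 0x60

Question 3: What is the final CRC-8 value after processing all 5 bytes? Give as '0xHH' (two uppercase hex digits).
Answer: 0x4B

Derivation:
After byte 1 (0xE0): reg=0xAE
After byte 2 (0xFE): reg=0xB7
After byte 3 (0x14): reg=0x60
After byte 4 (0x88): reg=0x96
After byte 5 (0xE2): reg=0x4B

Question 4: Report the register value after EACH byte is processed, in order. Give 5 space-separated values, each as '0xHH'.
0xAE 0xB7 0x60 0x96 0x4B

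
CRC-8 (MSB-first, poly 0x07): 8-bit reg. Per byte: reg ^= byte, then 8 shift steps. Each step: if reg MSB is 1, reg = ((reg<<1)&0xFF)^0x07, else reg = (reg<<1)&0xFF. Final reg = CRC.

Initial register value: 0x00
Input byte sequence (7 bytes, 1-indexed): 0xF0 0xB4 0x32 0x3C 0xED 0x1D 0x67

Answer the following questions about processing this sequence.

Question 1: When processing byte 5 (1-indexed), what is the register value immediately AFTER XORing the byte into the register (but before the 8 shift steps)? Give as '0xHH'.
Answer: 0xC8

Derivation:
Register before byte 5: 0x25
Byte 5: 0xED
0x25 XOR 0xED = 0xC8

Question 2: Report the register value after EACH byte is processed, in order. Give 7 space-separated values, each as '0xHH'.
0xDE 0x11 0xE9 0x25 0x76 0x16 0x50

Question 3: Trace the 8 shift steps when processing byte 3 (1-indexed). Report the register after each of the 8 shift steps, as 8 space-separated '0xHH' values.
Answer: 0x46 0x8C 0x1F 0x3E 0x7C 0xF8 0xF7 0xE9

Derivation:
After byte 1 (0xF0): reg=0xDE
After byte 2 (0xB4): reg=0x11
Register before byte 3: 0x11
After XOR with byte 0x32: 0x23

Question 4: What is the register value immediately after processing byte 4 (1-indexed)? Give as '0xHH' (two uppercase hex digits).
After byte 1 (0xF0): reg=0xDE
After byte 2 (0xB4): reg=0x11
After byte 3 (0x32): reg=0xE9
After byte 4 (0x3C): reg=0x25

Answer: 0x25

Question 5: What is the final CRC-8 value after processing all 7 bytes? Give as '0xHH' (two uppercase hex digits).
After byte 1 (0xF0): reg=0xDE
After byte 2 (0xB4): reg=0x11
After byte 3 (0x32): reg=0xE9
After byte 4 (0x3C): reg=0x25
After byte 5 (0xED): reg=0x76
After byte 6 (0x1D): reg=0x16
After byte 7 (0x67): reg=0x50

Answer: 0x50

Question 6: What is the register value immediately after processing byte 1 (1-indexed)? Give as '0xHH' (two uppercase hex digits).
Answer: 0xDE

Derivation:
After byte 1 (0xF0): reg=0xDE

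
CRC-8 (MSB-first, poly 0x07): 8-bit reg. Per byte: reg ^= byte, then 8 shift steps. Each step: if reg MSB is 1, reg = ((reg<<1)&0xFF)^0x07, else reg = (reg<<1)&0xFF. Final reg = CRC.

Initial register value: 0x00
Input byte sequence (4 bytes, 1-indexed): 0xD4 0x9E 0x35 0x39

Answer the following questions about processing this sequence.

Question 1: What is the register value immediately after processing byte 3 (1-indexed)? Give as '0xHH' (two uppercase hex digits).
After byte 1 (0xD4): reg=0x22
After byte 2 (0x9E): reg=0x3D
After byte 3 (0x35): reg=0x38

Answer: 0x38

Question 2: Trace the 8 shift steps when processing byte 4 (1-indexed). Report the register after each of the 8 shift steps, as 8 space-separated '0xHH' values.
After byte 1 (0xD4): reg=0x22
After byte 2 (0x9E): reg=0x3D
After byte 3 (0x35): reg=0x38
Register before byte 4: 0x38
After XOR with byte 0x39: 0x01

Answer: 0x02 0x04 0x08 0x10 0x20 0x40 0x80 0x07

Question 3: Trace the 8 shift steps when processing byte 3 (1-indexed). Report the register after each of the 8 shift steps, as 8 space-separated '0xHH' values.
Answer: 0x10 0x20 0x40 0x80 0x07 0x0E 0x1C 0x38

Derivation:
After byte 1 (0xD4): reg=0x22
After byte 2 (0x9E): reg=0x3D
Register before byte 3: 0x3D
After XOR with byte 0x35: 0x08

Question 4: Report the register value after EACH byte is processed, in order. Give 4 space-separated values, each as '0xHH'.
0x22 0x3D 0x38 0x07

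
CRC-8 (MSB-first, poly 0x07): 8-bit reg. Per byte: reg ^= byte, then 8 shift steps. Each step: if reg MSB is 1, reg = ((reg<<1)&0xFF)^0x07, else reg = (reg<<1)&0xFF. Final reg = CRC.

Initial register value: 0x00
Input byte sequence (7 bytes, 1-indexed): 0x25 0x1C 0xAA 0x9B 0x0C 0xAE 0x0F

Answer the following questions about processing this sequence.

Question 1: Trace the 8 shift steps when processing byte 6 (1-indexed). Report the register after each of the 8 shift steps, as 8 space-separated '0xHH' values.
Answer: 0x6A 0xD4 0xAF 0x59 0xB2 0x63 0xC6 0x8B

Derivation:
After byte 1 (0x25): reg=0xFB
After byte 2 (0x1C): reg=0xBB
After byte 3 (0xAA): reg=0x77
After byte 4 (0x9B): reg=0x8A
After byte 5 (0x0C): reg=0x9B
Register before byte 6: 0x9B
After XOR with byte 0xAE: 0x35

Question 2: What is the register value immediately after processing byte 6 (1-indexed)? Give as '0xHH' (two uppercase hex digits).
Answer: 0x8B

Derivation:
After byte 1 (0x25): reg=0xFB
After byte 2 (0x1C): reg=0xBB
After byte 3 (0xAA): reg=0x77
After byte 4 (0x9B): reg=0x8A
After byte 5 (0x0C): reg=0x9B
After byte 6 (0xAE): reg=0x8B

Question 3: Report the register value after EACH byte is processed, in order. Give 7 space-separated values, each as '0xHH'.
0xFB 0xBB 0x77 0x8A 0x9B 0x8B 0x95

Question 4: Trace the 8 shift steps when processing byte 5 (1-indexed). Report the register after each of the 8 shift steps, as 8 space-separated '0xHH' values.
After byte 1 (0x25): reg=0xFB
After byte 2 (0x1C): reg=0xBB
After byte 3 (0xAA): reg=0x77
After byte 4 (0x9B): reg=0x8A
Register before byte 5: 0x8A
After XOR with byte 0x0C: 0x86

Answer: 0x0B 0x16 0x2C 0x58 0xB0 0x67 0xCE 0x9B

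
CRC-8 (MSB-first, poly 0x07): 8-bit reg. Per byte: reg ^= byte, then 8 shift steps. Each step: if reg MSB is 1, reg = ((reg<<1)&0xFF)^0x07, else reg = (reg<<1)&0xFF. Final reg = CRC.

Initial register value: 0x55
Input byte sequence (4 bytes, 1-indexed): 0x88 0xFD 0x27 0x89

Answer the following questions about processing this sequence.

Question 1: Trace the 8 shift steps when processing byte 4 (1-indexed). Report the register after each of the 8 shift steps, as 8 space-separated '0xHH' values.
Answer: 0x7E 0xFC 0xFF 0xF9 0xF5 0xED 0xDD 0xBD

Derivation:
After byte 1 (0x88): reg=0x1D
After byte 2 (0xFD): reg=0xAE
After byte 3 (0x27): reg=0xB6
Register before byte 4: 0xB6
After XOR with byte 0x89: 0x3F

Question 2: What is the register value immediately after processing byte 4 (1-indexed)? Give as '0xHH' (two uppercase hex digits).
Answer: 0xBD

Derivation:
After byte 1 (0x88): reg=0x1D
After byte 2 (0xFD): reg=0xAE
After byte 3 (0x27): reg=0xB6
After byte 4 (0x89): reg=0xBD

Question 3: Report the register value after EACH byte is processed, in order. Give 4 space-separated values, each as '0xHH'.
0x1D 0xAE 0xB6 0xBD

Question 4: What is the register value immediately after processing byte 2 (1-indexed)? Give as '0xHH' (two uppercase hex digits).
Answer: 0xAE

Derivation:
After byte 1 (0x88): reg=0x1D
After byte 2 (0xFD): reg=0xAE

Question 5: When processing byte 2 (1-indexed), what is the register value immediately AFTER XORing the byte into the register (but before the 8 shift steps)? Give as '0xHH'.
Register before byte 2: 0x1D
Byte 2: 0xFD
0x1D XOR 0xFD = 0xE0

Answer: 0xE0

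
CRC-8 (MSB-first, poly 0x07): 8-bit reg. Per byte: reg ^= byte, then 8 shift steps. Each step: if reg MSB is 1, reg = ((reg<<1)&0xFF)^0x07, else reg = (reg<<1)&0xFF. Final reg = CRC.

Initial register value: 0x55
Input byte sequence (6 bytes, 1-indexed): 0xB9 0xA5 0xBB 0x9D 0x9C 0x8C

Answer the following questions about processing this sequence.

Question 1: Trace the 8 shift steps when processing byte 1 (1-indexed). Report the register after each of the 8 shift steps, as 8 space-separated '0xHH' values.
Answer: 0xDF 0xB9 0x75 0xEA 0xD3 0xA1 0x45 0x8A

Derivation:
Register before byte 1: 0x55
After XOR with byte 0xB9: 0xEC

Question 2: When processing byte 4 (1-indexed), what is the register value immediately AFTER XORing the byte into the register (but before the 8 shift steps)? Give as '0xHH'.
Register before byte 4: 0x45
Byte 4: 0x9D
0x45 XOR 0x9D = 0xD8

Answer: 0xD8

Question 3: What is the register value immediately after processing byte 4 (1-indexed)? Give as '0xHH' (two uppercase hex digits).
After byte 1 (0xB9): reg=0x8A
After byte 2 (0xA5): reg=0xCD
After byte 3 (0xBB): reg=0x45
After byte 4 (0x9D): reg=0x06

Answer: 0x06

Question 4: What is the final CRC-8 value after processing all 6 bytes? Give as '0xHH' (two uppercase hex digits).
After byte 1 (0xB9): reg=0x8A
After byte 2 (0xA5): reg=0xCD
After byte 3 (0xBB): reg=0x45
After byte 4 (0x9D): reg=0x06
After byte 5 (0x9C): reg=0xCF
After byte 6 (0x8C): reg=0xCE

Answer: 0xCE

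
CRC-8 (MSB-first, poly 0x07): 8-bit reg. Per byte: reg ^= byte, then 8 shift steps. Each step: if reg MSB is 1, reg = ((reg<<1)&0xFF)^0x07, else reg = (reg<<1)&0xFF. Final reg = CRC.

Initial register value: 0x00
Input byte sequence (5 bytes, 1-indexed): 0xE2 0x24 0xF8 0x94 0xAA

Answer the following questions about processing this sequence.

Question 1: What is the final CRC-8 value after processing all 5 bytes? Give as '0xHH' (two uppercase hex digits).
Answer: 0xBE

Derivation:
After byte 1 (0xE2): reg=0xA0
After byte 2 (0x24): reg=0x95
After byte 3 (0xF8): reg=0x04
After byte 4 (0x94): reg=0xF9
After byte 5 (0xAA): reg=0xBE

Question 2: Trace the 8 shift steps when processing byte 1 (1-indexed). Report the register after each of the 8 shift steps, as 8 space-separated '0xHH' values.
Answer: 0xC3 0x81 0x05 0x0A 0x14 0x28 0x50 0xA0

Derivation:
Register before byte 1: 0x00
After XOR with byte 0xE2: 0xE2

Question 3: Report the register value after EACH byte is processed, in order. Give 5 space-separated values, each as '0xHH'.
0xA0 0x95 0x04 0xF9 0xBE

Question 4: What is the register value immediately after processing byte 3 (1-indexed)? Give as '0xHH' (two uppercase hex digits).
After byte 1 (0xE2): reg=0xA0
After byte 2 (0x24): reg=0x95
After byte 3 (0xF8): reg=0x04

Answer: 0x04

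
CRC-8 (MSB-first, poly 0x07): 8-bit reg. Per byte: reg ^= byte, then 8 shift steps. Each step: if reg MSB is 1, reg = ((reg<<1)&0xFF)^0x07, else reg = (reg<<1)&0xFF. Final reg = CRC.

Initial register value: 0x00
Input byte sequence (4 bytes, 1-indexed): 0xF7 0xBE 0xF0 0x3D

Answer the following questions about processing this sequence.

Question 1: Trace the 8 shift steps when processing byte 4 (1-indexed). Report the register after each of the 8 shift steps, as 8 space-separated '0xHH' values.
After byte 1 (0xF7): reg=0xCB
After byte 2 (0xBE): reg=0x4C
After byte 3 (0xF0): reg=0x3D
Register before byte 4: 0x3D
After XOR with byte 0x3D: 0x00

Answer: 0x00 0x00 0x00 0x00 0x00 0x00 0x00 0x00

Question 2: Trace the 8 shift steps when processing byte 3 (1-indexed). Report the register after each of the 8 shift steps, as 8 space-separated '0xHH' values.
After byte 1 (0xF7): reg=0xCB
After byte 2 (0xBE): reg=0x4C
Register before byte 3: 0x4C
After XOR with byte 0xF0: 0xBC

Answer: 0x7F 0xFE 0xFB 0xF1 0xE5 0xCD 0x9D 0x3D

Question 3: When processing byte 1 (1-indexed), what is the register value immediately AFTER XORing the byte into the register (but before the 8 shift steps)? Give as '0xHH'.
Answer: 0xF7

Derivation:
Register before byte 1: 0x00
Byte 1: 0xF7
0x00 XOR 0xF7 = 0xF7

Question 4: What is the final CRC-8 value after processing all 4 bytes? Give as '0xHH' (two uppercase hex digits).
After byte 1 (0xF7): reg=0xCB
After byte 2 (0xBE): reg=0x4C
After byte 3 (0xF0): reg=0x3D
After byte 4 (0x3D): reg=0x00

Answer: 0x00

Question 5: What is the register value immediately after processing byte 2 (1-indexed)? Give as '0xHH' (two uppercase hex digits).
Answer: 0x4C

Derivation:
After byte 1 (0xF7): reg=0xCB
After byte 2 (0xBE): reg=0x4C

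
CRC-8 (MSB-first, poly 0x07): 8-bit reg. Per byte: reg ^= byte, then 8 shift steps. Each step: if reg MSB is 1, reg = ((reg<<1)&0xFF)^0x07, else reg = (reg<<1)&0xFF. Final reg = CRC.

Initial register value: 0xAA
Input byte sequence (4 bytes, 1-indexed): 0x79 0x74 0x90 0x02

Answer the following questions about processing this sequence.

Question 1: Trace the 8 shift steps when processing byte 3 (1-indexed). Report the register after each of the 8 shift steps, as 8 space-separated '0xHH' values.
After byte 1 (0x79): reg=0x37
After byte 2 (0x74): reg=0xCE
Register before byte 3: 0xCE
After XOR with byte 0x90: 0x5E

Answer: 0xBC 0x7F 0xFE 0xFB 0xF1 0xE5 0xCD 0x9D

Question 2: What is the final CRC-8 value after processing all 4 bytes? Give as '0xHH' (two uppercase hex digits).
Answer: 0xD4

Derivation:
After byte 1 (0x79): reg=0x37
After byte 2 (0x74): reg=0xCE
After byte 3 (0x90): reg=0x9D
After byte 4 (0x02): reg=0xD4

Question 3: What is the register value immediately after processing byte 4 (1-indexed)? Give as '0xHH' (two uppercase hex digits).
After byte 1 (0x79): reg=0x37
After byte 2 (0x74): reg=0xCE
After byte 3 (0x90): reg=0x9D
After byte 4 (0x02): reg=0xD4

Answer: 0xD4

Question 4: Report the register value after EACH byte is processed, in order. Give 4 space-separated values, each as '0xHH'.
0x37 0xCE 0x9D 0xD4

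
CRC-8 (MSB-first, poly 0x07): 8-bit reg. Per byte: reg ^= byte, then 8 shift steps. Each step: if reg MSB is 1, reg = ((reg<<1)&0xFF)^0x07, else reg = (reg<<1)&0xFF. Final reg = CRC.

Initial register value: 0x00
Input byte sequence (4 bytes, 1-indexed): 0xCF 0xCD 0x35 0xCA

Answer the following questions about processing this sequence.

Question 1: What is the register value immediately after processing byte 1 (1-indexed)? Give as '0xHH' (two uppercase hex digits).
Answer: 0x63

Derivation:
After byte 1 (0xCF): reg=0x63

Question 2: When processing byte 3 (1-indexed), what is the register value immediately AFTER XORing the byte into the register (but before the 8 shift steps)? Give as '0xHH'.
Answer: 0x76

Derivation:
Register before byte 3: 0x43
Byte 3: 0x35
0x43 XOR 0x35 = 0x76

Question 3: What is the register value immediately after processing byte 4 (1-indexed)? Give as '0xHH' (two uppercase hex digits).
After byte 1 (0xCF): reg=0x63
After byte 2 (0xCD): reg=0x43
After byte 3 (0x35): reg=0x45
After byte 4 (0xCA): reg=0xA4

Answer: 0xA4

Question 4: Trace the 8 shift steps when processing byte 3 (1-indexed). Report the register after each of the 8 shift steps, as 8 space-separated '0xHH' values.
Answer: 0xEC 0xDF 0xB9 0x75 0xEA 0xD3 0xA1 0x45

Derivation:
After byte 1 (0xCF): reg=0x63
After byte 2 (0xCD): reg=0x43
Register before byte 3: 0x43
After XOR with byte 0x35: 0x76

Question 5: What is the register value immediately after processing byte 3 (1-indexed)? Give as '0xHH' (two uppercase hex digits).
After byte 1 (0xCF): reg=0x63
After byte 2 (0xCD): reg=0x43
After byte 3 (0x35): reg=0x45

Answer: 0x45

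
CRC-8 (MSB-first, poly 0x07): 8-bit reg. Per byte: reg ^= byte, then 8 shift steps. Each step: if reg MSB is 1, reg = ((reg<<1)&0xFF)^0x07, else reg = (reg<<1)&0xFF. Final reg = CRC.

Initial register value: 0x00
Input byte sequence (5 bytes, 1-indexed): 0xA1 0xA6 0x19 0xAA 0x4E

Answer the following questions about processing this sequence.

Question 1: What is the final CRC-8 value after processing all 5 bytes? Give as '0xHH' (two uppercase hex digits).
After byte 1 (0xA1): reg=0x6E
After byte 2 (0xA6): reg=0x76
After byte 3 (0x19): reg=0x0A
After byte 4 (0xAA): reg=0x69
After byte 5 (0x4E): reg=0xF5

Answer: 0xF5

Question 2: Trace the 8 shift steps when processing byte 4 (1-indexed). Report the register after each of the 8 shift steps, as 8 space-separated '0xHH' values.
Answer: 0x47 0x8E 0x1B 0x36 0x6C 0xD8 0xB7 0x69

Derivation:
After byte 1 (0xA1): reg=0x6E
After byte 2 (0xA6): reg=0x76
After byte 3 (0x19): reg=0x0A
Register before byte 4: 0x0A
After XOR with byte 0xAA: 0xA0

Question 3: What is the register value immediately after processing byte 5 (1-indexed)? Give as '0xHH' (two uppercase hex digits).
Answer: 0xF5

Derivation:
After byte 1 (0xA1): reg=0x6E
After byte 2 (0xA6): reg=0x76
After byte 3 (0x19): reg=0x0A
After byte 4 (0xAA): reg=0x69
After byte 5 (0x4E): reg=0xF5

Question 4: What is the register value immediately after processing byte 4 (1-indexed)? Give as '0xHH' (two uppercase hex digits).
After byte 1 (0xA1): reg=0x6E
After byte 2 (0xA6): reg=0x76
After byte 3 (0x19): reg=0x0A
After byte 4 (0xAA): reg=0x69

Answer: 0x69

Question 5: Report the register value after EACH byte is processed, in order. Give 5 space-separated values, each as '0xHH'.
0x6E 0x76 0x0A 0x69 0xF5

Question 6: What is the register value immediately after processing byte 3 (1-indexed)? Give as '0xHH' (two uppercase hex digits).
Answer: 0x0A

Derivation:
After byte 1 (0xA1): reg=0x6E
After byte 2 (0xA6): reg=0x76
After byte 3 (0x19): reg=0x0A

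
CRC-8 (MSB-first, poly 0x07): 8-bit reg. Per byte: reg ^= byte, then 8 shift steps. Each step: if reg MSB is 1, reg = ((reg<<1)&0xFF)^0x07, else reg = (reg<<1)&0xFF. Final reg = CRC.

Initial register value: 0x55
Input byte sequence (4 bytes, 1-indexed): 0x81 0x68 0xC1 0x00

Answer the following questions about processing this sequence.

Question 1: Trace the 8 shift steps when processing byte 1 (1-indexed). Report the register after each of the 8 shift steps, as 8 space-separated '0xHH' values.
Register before byte 1: 0x55
After XOR with byte 0x81: 0xD4

Answer: 0xAF 0x59 0xB2 0x63 0xC6 0x8B 0x11 0x22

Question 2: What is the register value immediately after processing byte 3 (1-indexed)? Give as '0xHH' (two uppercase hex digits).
After byte 1 (0x81): reg=0x22
After byte 2 (0x68): reg=0xF1
After byte 3 (0xC1): reg=0x90

Answer: 0x90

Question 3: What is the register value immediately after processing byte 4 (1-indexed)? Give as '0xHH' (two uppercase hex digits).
Answer: 0xF9

Derivation:
After byte 1 (0x81): reg=0x22
After byte 2 (0x68): reg=0xF1
After byte 3 (0xC1): reg=0x90
After byte 4 (0x00): reg=0xF9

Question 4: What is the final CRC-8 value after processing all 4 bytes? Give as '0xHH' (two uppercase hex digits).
Answer: 0xF9

Derivation:
After byte 1 (0x81): reg=0x22
After byte 2 (0x68): reg=0xF1
After byte 3 (0xC1): reg=0x90
After byte 4 (0x00): reg=0xF9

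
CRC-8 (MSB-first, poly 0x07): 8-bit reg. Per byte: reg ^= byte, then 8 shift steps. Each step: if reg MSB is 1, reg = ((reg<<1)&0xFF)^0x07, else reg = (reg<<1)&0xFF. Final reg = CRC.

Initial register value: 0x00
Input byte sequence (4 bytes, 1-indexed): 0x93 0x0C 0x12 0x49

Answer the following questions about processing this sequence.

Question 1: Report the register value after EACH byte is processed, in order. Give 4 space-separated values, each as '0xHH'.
0xF0 0xFA 0x96 0x13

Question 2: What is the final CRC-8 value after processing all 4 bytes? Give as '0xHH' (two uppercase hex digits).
Answer: 0x13

Derivation:
After byte 1 (0x93): reg=0xF0
After byte 2 (0x0C): reg=0xFA
After byte 3 (0x12): reg=0x96
After byte 4 (0x49): reg=0x13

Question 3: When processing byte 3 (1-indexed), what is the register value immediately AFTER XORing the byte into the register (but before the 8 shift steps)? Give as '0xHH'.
Answer: 0xE8

Derivation:
Register before byte 3: 0xFA
Byte 3: 0x12
0xFA XOR 0x12 = 0xE8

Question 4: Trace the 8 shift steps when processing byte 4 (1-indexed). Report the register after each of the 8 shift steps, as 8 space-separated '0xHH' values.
Answer: 0xB9 0x75 0xEA 0xD3 0xA1 0x45 0x8A 0x13

Derivation:
After byte 1 (0x93): reg=0xF0
After byte 2 (0x0C): reg=0xFA
After byte 3 (0x12): reg=0x96
Register before byte 4: 0x96
After XOR with byte 0x49: 0xDF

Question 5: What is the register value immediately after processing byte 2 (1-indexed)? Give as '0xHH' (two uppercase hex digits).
Answer: 0xFA

Derivation:
After byte 1 (0x93): reg=0xF0
After byte 2 (0x0C): reg=0xFA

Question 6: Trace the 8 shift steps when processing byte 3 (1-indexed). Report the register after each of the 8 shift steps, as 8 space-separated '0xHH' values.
After byte 1 (0x93): reg=0xF0
After byte 2 (0x0C): reg=0xFA
Register before byte 3: 0xFA
After XOR with byte 0x12: 0xE8

Answer: 0xD7 0xA9 0x55 0xAA 0x53 0xA6 0x4B 0x96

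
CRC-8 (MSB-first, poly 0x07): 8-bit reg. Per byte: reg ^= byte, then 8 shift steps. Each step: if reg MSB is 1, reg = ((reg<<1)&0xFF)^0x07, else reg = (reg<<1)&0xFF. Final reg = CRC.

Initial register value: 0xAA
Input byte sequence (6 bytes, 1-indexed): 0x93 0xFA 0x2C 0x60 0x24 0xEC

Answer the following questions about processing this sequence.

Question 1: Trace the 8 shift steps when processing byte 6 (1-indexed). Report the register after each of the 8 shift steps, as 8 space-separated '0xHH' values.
After byte 1 (0x93): reg=0xAF
After byte 2 (0xFA): reg=0xAC
After byte 3 (0x2C): reg=0x89
After byte 4 (0x60): reg=0x91
After byte 5 (0x24): reg=0x02
Register before byte 6: 0x02
After XOR with byte 0xEC: 0xEE

Answer: 0xDB 0xB1 0x65 0xCA 0x93 0x21 0x42 0x84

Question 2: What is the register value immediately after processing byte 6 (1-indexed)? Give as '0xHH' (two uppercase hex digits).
Answer: 0x84

Derivation:
After byte 1 (0x93): reg=0xAF
After byte 2 (0xFA): reg=0xAC
After byte 3 (0x2C): reg=0x89
After byte 4 (0x60): reg=0x91
After byte 5 (0x24): reg=0x02
After byte 6 (0xEC): reg=0x84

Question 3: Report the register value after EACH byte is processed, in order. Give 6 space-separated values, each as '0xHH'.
0xAF 0xAC 0x89 0x91 0x02 0x84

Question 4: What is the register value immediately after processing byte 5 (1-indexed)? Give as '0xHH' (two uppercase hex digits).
After byte 1 (0x93): reg=0xAF
After byte 2 (0xFA): reg=0xAC
After byte 3 (0x2C): reg=0x89
After byte 4 (0x60): reg=0x91
After byte 5 (0x24): reg=0x02

Answer: 0x02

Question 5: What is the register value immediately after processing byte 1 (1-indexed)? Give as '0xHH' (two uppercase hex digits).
After byte 1 (0x93): reg=0xAF

Answer: 0xAF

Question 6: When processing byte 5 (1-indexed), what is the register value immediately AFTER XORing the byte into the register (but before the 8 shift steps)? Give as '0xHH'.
Register before byte 5: 0x91
Byte 5: 0x24
0x91 XOR 0x24 = 0xB5

Answer: 0xB5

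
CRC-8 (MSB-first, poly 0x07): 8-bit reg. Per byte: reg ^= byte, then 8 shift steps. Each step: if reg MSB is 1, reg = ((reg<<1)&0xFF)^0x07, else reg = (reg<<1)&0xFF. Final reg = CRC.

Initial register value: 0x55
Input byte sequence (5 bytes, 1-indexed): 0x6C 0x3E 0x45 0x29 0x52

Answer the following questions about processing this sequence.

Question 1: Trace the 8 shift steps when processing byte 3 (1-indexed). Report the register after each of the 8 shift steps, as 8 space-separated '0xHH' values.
After byte 1 (0x6C): reg=0xAF
After byte 2 (0x3E): reg=0xFE
Register before byte 3: 0xFE
After XOR with byte 0x45: 0xBB

Answer: 0x71 0xE2 0xC3 0x81 0x05 0x0A 0x14 0x28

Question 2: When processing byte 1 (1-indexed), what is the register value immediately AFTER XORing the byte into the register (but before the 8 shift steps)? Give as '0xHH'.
Answer: 0x39

Derivation:
Register before byte 1: 0x55
Byte 1: 0x6C
0x55 XOR 0x6C = 0x39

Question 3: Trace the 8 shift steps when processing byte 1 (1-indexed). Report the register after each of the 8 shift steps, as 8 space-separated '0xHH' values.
Register before byte 1: 0x55
After XOR with byte 0x6C: 0x39

Answer: 0x72 0xE4 0xCF 0x99 0x35 0x6A 0xD4 0xAF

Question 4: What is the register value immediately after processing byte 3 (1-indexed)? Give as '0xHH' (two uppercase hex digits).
After byte 1 (0x6C): reg=0xAF
After byte 2 (0x3E): reg=0xFE
After byte 3 (0x45): reg=0x28

Answer: 0x28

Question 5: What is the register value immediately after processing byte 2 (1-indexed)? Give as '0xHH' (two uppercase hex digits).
After byte 1 (0x6C): reg=0xAF
After byte 2 (0x3E): reg=0xFE

Answer: 0xFE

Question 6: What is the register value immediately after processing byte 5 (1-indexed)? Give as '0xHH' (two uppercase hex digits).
After byte 1 (0x6C): reg=0xAF
After byte 2 (0x3E): reg=0xFE
After byte 3 (0x45): reg=0x28
After byte 4 (0x29): reg=0x07
After byte 5 (0x52): reg=0xAC

Answer: 0xAC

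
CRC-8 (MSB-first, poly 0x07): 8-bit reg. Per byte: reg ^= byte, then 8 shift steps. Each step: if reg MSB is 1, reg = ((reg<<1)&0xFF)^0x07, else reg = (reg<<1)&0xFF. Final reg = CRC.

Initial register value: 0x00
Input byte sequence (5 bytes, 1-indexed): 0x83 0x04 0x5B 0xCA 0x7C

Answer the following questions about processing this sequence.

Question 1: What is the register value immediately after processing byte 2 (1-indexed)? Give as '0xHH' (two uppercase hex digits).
Answer: 0x95

Derivation:
After byte 1 (0x83): reg=0x80
After byte 2 (0x04): reg=0x95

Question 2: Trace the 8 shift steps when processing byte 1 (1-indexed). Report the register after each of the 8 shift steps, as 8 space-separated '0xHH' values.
Register before byte 1: 0x00
After XOR with byte 0x83: 0x83

Answer: 0x01 0x02 0x04 0x08 0x10 0x20 0x40 0x80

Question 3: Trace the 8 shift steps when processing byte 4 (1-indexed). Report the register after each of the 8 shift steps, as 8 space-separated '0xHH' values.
After byte 1 (0x83): reg=0x80
After byte 2 (0x04): reg=0x95
After byte 3 (0x5B): reg=0x64
Register before byte 4: 0x64
After XOR with byte 0xCA: 0xAE

Answer: 0x5B 0xB6 0x6B 0xD6 0xAB 0x51 0xA2 0x43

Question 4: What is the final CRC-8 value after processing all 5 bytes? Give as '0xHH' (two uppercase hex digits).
After byte 1 (0x83): reg=0x80
After byte 2 (0x04): reg=0x95
After byte 3 (0x5B): reg=0x64
After byte 4 (0xCA): reg=0x43
After byte 5 (0x7C): reg=0xBD

Answer: 0xBD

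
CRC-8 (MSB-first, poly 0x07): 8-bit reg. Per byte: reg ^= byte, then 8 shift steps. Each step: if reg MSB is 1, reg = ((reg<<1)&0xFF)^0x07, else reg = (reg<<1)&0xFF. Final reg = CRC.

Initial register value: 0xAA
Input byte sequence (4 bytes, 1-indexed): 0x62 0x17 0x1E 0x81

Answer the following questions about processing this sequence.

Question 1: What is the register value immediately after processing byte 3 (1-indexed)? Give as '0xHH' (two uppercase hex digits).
After byte 1 (0x62): reg=0x76
After byte 2 (0x17): reg=0x20
After byte 3 (0x1E): reg=0xBA

Answer: 0xBA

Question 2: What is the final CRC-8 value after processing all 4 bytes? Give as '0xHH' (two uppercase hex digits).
After byte 1 (0x62): reg=0x76
After byte 2 (0x17): reg=0x20
After byte 3 (0x1E): reg=0xBA
After byte 4 (0x81): reg=0xA1

Answer: 0xA1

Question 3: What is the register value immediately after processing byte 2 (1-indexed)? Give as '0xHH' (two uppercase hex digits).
After byte 1 (0x62): reg=0x76
After byte 2 (0x17): reg=0x20

Answer: 0x20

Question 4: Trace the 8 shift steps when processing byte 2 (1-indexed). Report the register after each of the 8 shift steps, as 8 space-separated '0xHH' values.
After byte 1 (0x62): reg=0x76
Register before byte 2: 0x76
After XOR with byte 0x17: 0x61

Answer: 0xC2 0x83 0x01 0x02 0x04 0x08 0x10 0x20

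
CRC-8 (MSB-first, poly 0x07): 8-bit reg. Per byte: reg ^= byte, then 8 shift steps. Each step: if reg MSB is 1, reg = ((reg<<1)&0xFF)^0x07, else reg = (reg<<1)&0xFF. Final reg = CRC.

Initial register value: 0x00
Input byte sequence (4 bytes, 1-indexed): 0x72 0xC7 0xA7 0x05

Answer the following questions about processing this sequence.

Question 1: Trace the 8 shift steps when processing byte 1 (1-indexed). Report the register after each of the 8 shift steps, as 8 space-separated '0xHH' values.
Answer: 0xE4 0xCF 0x99 0x35 0x6A 0xD4 0xAF 0x59

Derivation:
Register before byte 1: 0x00
After XOR with byte 0x72: 0x72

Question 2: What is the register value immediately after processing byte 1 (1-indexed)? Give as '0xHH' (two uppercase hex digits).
Answer: 0x59

Derivation:
After byte 1 (0x72): reg=0x59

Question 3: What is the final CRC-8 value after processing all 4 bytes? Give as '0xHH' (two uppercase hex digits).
Answer: 0xED

Derivation:
After byte 1 (0x72): reg=0x59
After byte 2 (0xC7): reg=0xD3
After byte 3 (0xA7): reg=0x4B
After byte 4 (0x05): reg=0xED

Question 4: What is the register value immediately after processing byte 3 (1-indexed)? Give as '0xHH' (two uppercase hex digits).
Answer: 0x4B

Derivation:
After byte 1 (0x72): reg=0x59
After byte 2 (0xC7): reg=0xD3
After byte 3 (0xA7): reg=0x4B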